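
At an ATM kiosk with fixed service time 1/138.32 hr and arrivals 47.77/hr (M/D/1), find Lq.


ρ = 47.77/138.32 = 0.3454
M/D/1: Lq = ρ²/(2(1−ρ)) = 0.1193/(2·0.6546) = 0.09110

Final: 0.09110


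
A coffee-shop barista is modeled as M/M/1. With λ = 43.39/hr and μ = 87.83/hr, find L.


ρ = λ/μ = 43.39/87.83 = 0.4940
L = ρ/(1−ρ) = 0.4940/(1 − 0.4940) = 0.4940/0.5060 = 0.9764

Final: 0.9764


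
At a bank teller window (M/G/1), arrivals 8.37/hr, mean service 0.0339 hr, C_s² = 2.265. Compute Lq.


ρ = λ·E[S] = 8.37·0.0339 = 0.2837
Lq = ρ²(1+C_s²)/(2(1−ρ)) = 0.08051·(1+2.265)/(2·0.7163)
= 0.08051·3.2650/1.4325 = 0.18350

Final: 0.18350


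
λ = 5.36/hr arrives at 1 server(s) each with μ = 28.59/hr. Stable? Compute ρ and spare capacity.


Total capacity cμ = 1·28.59 = 28.59/hr
ρ = λ/(cμ) = 5.36/28.59 = 0.1875
Stable ⇔ ρ < 1: YES
Spare capacity = cμ − λ = 28.59 − 5.36 = 23.23/hr

Final: ρ = 0.1875; stable; margin = 23.23/hr


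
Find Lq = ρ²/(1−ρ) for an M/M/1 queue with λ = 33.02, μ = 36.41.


ρ = 33.02/36.41 = 0.9069
Lq = ρ²/(1−ρ) = 0.8225/0.09311 = 8.8335

Final: 8.8335


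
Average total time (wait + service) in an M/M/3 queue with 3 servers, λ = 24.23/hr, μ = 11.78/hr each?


a = 2.0569; ρ = 0.6856; P₀ = 0.102190
Lq = P₀·a^c·ρ/(c!(1−ρ)²) = 1.02819
Wq = Lq/λ = 1.02819/24.23 = 0.04243 hr
W = Wq + 1/μ = 0.04243 + 0.08489 = 0.12732 hr

Final: 0.12732 hr


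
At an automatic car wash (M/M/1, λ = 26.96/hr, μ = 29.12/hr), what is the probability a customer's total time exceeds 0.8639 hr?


W ~ Exponential(μ−λ) for M/M/1.
μ − λ = 29.12 − 26.96 = 2.1600
P(W > t) = e^{−(μ−λ)t} = e^{−1.8660} = 0.154738

Final: 0.154738


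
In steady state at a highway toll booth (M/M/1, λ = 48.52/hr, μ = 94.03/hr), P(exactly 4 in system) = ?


ρ = 48.52/94.03 = 0.5160
P_n = (1−ρ)·ρ^n = (1 − 0.5160)·0.5160^4 = 0.4840·0.070895 = 0.034313

Final: 0.034313


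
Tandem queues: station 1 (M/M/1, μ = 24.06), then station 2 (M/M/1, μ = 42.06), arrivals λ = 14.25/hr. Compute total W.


Each node sees arrival rate λ = 14.25/hr (tandem ⇒ throughput preserved).
W₁ = 1/(μ₁−λ) = 1/(24.06−14.25) = 0.10194 hr
W₂ = 1/(μ₂−λ) = 1/(42.06−14.25) = 0.03596 hr
W_total = W₁ + W₂ = 0.10194 + 0.03596 = 0.13790 hr

Final: 0.13790 hr


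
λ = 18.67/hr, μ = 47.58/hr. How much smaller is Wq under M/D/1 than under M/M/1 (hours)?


ρ = 18.67/47.58 = 0.3924
Wq(M/M/1) = ρ/(μ−λ) = 0.3924/28.91 = 0.01357 hr
Wq(M/D/1) = ρ/(2(μ−λ)) = 0.006786 hr
Savings = 0.01357 − 0.006786 = 0.006786 hr

Final: 0.006786 hr


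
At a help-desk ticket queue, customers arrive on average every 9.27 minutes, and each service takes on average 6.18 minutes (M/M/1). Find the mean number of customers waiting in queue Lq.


λ = 60/9.27 = 6.4725 /hr
μ = 60/6.18 = 9.7087 /hr
ρ = λ/μ = 6.4725/9.7087 = 0.6667
Lq = ρ²/(1−ρ) = 0.4444/0.3333 = 1.3333

Final: 1.3333


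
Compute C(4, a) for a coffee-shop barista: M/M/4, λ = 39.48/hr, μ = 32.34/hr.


a = λ/μ = 1.2208; ρ = a/4 = 0.3052
P₀ = 0.293915 (from M/M/c formula)
C(c,a) = [a^c/(c!(1−ρ))]·P₀ = [2.22100/(24·0.6948)]·0.293915
= 0.13319·0.293915 = 0.039147

Final: 0.039147


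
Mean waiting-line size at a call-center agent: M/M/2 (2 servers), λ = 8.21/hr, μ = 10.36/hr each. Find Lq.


a = λ/μ = 0.7925; ρ = a/2 = 0.3962
P₀ = 0.432423
Lq = P₀·a^c·ρ / (c!·(1−ρ)²) = 0.432423·0.62801·0.3962/(2·0.36453)
= 0.14759

Final: 0.14759


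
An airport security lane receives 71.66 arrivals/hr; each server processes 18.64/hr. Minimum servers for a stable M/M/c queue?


Stability requires cμ > λ ⇔ c > λ/μ.
λ/μ = 71.66/18.64 = 3.8444
Minimum integer c = ⌊3.8444⌋ + 1 = 4
Check: 4·18.64 = 74.56 > 71.66, while 3·18.64 = 55.92 ≤ 71.66

Final: 4 servers


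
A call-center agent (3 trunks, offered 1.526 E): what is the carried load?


B(3,1.526) = 0.138295 (Erlang-B)
Carried load = a(1 − B) = 1.526·(1 − 0.138295) = 1.526·0.861705 = 1.3150 E

Final: 1.3150 Erlangs


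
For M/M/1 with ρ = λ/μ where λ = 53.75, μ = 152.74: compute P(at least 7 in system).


ρ = 53.75/152.74 = 0.3519
P(N ≥ n) = ρ^n = 0.3519^7 = 0.0006683

Final: 0.0006683


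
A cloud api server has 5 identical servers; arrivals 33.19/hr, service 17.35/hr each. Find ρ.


ρ = λ/(cμ) = 33.19/(5·17.35) = 33.19/86.75 = 0.3826

Final: 0.3826


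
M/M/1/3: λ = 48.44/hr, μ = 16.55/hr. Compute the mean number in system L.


ρ = 48.44/16.55 = 2.9269
L = ρ[1 − (K+1)ρ^K + Kρ^(K+1)] / [(1−ρ)(1−ρ^(K+1))]
Numerator: 2.9269·(1 − 4·25.073699 + 3·73.387914) = 353.769896
Denominator: (-1.9269)·(-72.387914) = 139.483419
L = 353.769896/139.483419 = 2.5363

Final: 2.5363


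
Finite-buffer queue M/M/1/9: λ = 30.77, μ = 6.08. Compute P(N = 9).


ρ = λ/μ = 30.77/6.08 = 5.0609
P_K = (1−ρ)ρ^K/(1−ρ^(K+1)) = (-4.0609·2177786.256620)/(1 − 11021461.038848)
= -8843674.782228/-11021460.038848 = 0.802405

Final: 0.802405


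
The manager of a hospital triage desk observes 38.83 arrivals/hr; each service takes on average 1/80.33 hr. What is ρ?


ρ = λ/μ = 38.83/80.33 = 0.4834

Final: 0.4834


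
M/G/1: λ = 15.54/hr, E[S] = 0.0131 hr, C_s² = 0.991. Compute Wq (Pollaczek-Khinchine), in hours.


ρ = λ·E[S] = 15.54·0.0131 = 0.2036
E[S²] = E[S]²(1+C_s²) = 0.0131²·(1+0.991) = 0.0003417
Wq = λ·E[S²]/(2(1−ρ)) = 15.54·0.0003417/(2·0.7964) = 0.003333 hr

Final: 0.003333 hr


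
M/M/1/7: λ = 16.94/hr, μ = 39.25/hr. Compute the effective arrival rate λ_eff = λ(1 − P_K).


ρ = 0.4316; P_K = (1−ρ)ρ^7/(1−ρ^8) = 0.001587
λ_eff = λ(1 − P_K) = 16.94·(1 − 0.001587) = 16.94·0.998413 = 16.9131 /hr

Final: 16.9131 /hr


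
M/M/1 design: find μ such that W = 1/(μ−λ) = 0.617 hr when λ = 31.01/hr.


W = 1/(μ−λ) ⇒ μ − λ = 1/W = 1/0.617 = 1.6207
μ = λ + 1/W = 31.01 + 1.6207 = 32.6307 per hr

Final: 32.6307 /hr


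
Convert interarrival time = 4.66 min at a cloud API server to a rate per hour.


λ = 1/(interarrival time) in consistent units.
1 hour = 60 min, so λ = 60/4.66 = 12.8755 per hour

Final: 12.8755 /hr


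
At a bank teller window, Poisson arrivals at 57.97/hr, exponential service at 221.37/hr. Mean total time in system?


W = 1/(μ−λ) = 1/(221.37 − 57.97) = 1/163.40 = 0.006120 hr

Final: 0.006120 hr


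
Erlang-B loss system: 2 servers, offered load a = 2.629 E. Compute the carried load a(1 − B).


B(2,2.629) = 0.487778 (Erlang-B)
Carried load = a(1 − B) = 2.629·(1 − 0.487778) = 2.629·0.512222 = 1.3466 E

Final: 1.3466 Erlangs


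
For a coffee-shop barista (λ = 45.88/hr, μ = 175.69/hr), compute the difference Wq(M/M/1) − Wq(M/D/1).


ρ = 45.88/175.69 = 0.2611
Wq(M/M/1) = ρ/(μ−λ) = 0.2611/129.81 = 0.002012 hr
Wq(M/D/1) = ρ/(2(μ−λ)) = 0.001006 hr
Savings = 0.002012 − 0.001006 = 0.001006 hr

Final: 0.001006 hr


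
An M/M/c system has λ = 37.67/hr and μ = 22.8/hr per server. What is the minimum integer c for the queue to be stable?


Stability requires cμ > λ ⇔ c > λ/μ.
λ/μ = 37.67/22.8 = 1.6522
Minimum integer c = ⌊1.6522⌋ + 1 = 2
Check: 2·22.8 = 45.60 > 37.67, while 1·22.8 = 22.80 ≤ 37.67

Final: 2 servers


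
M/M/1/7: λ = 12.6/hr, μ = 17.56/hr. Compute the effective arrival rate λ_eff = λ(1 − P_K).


ρ = 0.7175; P_K = (1−ρ)ρ^7/(1−ρ^8) = 0.029752
λ_eff = λ(1 − P_K) = 12.6·(1 − 0.029752) = 12.6·0.970248 = 12.2251 /hr

Final: 12.2251 /hr


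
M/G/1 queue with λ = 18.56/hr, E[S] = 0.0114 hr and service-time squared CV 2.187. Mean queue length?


ρ = λ·E[S] = 18.56·0.0114 = 0.2116
Lq = ρ²(1+C_s²)/(2(1−ρ)) = 0.04477·(1+2.187)/(2·0.7884)
= 0.04477·3.1870/1.5768 = 0.09048

Final: 0.09048


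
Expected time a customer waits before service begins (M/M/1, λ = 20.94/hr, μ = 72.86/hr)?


ρ = 20.94/72.86 = 0.2874
Wq = ρ/(μ−λ) = 0.2874/(72.86 − 20.94) = 0.2874/51.92 = 0.005535 hr

Final: 0.005535 hr


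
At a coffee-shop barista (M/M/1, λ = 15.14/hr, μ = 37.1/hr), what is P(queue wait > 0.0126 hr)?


ρ = 15.14/37.1 = 0.4081
P(Wq > t) = ρ·e^{−(μ−λ)t} = 0.4081·e^{−0.2767}
= 0.4081·0.758285 = 0.309446

Final: 0.309446


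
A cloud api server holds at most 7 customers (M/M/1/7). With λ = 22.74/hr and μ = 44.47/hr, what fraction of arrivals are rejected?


ρ = λ/μ = 22.74/44.47 = 0.5114
P_K = (1−ρ)ρ^K/(1−ρ^(K+1)) = (0.4886·0.009142)/(1 − 0.004675)
= 0.004467/0.995325 = 0.004488

Final: 0.004488


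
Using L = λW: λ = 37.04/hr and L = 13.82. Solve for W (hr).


W = L/λ = 13.82/37.04 = 0.3731 hr

Final: 0.3731 hr


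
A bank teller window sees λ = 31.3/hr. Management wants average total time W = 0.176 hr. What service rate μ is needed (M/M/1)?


W = 1/(μ−λ) ⇒ μ − λ = 1/W = 1/0.176 = 5.6818
μ = λ + 1/W = 31.3 + 5.6818 = 36.9818 per hr

Final: 36.9818 /hr


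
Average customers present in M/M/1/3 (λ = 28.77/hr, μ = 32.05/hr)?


ρ = 28.77/32.05 = 0.8977
L = ρ[1 − (K+1)ρ^K + Kρ^(K+1)] / [(1−ρ)(1−ρ^(K+1))]
Numerator: 0.8977·(1 − 4·0.723328 + 3·0.649303) = 0.049008
Denominator: (0.1023)·(0.350697) = 0.035890
L = 0.049008/0.035890 = 1.3655

Final: 1.3655


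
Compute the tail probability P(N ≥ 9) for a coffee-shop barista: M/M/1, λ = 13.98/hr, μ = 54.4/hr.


ρ = 13.98/54.4 = 0.2570
P(N ≥ n) = ρ^n = 0.2570^9 = 0.000004888

Final: 0.000004888


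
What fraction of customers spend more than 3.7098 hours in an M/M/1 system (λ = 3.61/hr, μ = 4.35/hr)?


W ~ Exponential(μ−λ) for M/M/1.
μ − λ = 4.35 − 3.61 = 0.7400
P(W > t) = e^{−(μ−λ)t} = e^{−2.7453} = 0.064232

Final: 0.064232


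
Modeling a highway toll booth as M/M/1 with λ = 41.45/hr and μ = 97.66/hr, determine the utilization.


ρ = λ/μ = 41.45/97.66 = 0.4244

Final: 0.4244


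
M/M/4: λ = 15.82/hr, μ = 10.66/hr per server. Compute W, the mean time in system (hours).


a = 1.4841; ρ = 0.3710; P₀ = 0.224652
Lq = P₀·a^c·ρ/(c!(1−ρ)²) = 0.04258
Wq = Lq/λ = 0.04258/15.82 = 0.002692 hr
W = Wq + 1/μ = 0.002692 + 0.09381 = 0.09650 hr

Final: 0.09650 hr


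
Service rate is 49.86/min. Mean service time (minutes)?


Mean service time = 1/μ = 1/49.86 minute = 0.02006 minute
In minutes: 0.02006 × 1 = 0.02006 min

Final: 0.02006 min


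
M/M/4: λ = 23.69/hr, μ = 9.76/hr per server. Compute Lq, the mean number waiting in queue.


a = λ/μ = 2.4273; ρ = a/4 = 0.6068
P₀ = 0.080420
Lq = P₀·a^c·ρ / (c!·(1−ρ)²) = 0.080420·34.71051·0.6068/(24·0.15460)
= 0.45653

Final: 0.45653


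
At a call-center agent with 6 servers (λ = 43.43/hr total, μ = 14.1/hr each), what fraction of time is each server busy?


ρ = λ/(cμ) = 43.43/(6·14.1) = 43.43/84.60 = 0.5134

Final: 0.5134


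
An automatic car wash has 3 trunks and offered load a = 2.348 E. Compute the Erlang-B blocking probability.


B(c,a) = (a^c/c!) / Σ_{k=0}^{c} a^k/k!
a^3/3! = 2.157461
Σ terms (k=0..3): 1.00000 + 2.34800 + 2.75655 + 2.15746 = 8.262013
B = 2.157461/8.262013 = 0.261130

Final: 0.261130


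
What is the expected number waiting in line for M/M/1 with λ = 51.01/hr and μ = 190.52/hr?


ρ = 51.01/190.52 = 0.2677
Lq = ρ²/(1−ρ) = 0.07169/0.7323 = 0.09790

Final: 0.09790


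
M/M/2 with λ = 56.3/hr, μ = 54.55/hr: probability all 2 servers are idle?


a = λ/μ = 56.3/54.55 = 1.0321; ρ = a/c = 0.5160
Σ_{k=0}^{1} a^k/k! (terms k=0..1) = 1.00000 + 1.03208 = 2.03208
Tail: a^2/(2!(1−ρ)) = 1.06519/(2·0.4840) = 1.10050
P₀ = 1/(2.03208 + 1.10050) = 1/3.13258 = 0.319226

Final: 0.319226


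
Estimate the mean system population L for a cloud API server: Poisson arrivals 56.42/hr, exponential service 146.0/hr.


ρ = λ/μ = 56.42/146.0 = 0.3864
L = ρ/(1−ρ) = 0.3864/(1 − 0.3864) = 0.3864/0.6136 = 0.6298

Final: 0.6298


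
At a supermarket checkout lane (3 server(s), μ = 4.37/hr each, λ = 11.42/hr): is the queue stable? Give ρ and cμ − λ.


Total capacity cμ = 3·4.37 = 13.11/hr
ρ = λ/(cμ) = 11.42/13.11 = 0.8711
Stable ⇔ ρ < 1: YES
Spare capacity = cμ − λ = 13.11 − 11.42 = 1.69/hr

Final: ρ = 0.8711; stable; margin = 1.69/hr


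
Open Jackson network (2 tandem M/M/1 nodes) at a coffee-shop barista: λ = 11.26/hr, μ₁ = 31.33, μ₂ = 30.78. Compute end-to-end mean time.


Each node sees arrival rate λ = 11.26/hr (tandem ⇒ throughput preserved).
W₁ = 1/(μ₁−λ) = 1/(31.33−11.26) = 0.04983 hr
W₂ = 1/(μ₂−λ) = 1/(30.78−11.26) = 0.05123 hr
W_total = W₁ + W₂ = 0.04983 + 0.05123 = 0.10106 hr

Final: 0.10106 hr


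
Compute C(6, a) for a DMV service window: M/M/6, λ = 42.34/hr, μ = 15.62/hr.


a = λ/μ = 2.7106; ρ = a/6 = 0.4518
P₀ = 0.065887 (from M/M/c formula)
C(c,a) = [a^c/(c!(1−ρ))]·P₀ = [396.66049/(720·0.5482)]·0.065887
= 1.00490·0.065887 = 0.066210

Final: 0.066210


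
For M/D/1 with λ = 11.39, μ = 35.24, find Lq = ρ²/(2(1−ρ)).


ρ = 11.39/35.24 = 0.3232
M/D/1: Lq = ρ²/(2(1−ρ)) = 0.1045/(2·0.6768) = 0.07718

Final: 0.07718


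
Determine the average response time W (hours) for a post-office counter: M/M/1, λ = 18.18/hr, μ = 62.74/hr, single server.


W = 1/(μ−λ) = 1/(62.74 − 18.18) = 1/44.56 = 0.02244 hr

Final: 0.02244 hr


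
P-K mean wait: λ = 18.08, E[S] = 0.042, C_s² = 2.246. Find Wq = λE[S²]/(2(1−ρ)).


ρ = λ·E[S] = 18.08·0.042 = 0.7594
E[S²] = E[S]²(1+C_s²) = 0.042²·(1+2.246) = 0.005726
Wq = λ·E[S²]/(2(1−ρ)) = 18.08·0.005726/(2·0.2406) = 0.21510 hr

Final: 0.21510 hr


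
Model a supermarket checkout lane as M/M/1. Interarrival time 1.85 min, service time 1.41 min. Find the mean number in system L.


λ = 60/1.85 = 32.4324 /hr
μ = 60/1.41 = 42.5532 /hr
ρ = λ/μ = 32.4324/42.5532 = 0.7622
L = ρ/(1−ρ) = 0.7622/0.2378 = 3.2045

Final: 3.2045


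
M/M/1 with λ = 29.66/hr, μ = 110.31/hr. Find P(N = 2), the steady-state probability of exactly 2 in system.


ρ = 29.66/110.31 = 0.2689
P_n = (1−ρ)·ρ^n = (1 − 0.2689)·0.2689^2 = 0.7311·0.072296 = 0.052857

Final: 0.052857


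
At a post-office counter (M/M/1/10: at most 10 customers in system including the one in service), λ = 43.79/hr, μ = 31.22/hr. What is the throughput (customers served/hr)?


ρ = 1.4026; P_K = (1−ρ)ρ^10/(1−ρ^11) = 0.294168
λ_eff = λ(1 − P_K) = 43.79·(1 − 0.294168) = 43.79·0.705832 = 30.9084 /hr

Final: 30.9084 /hr


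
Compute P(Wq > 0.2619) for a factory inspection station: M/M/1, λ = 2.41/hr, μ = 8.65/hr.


ρ = 2.41/8.65 = 0.2786
P(Wq > t) = ρ·e^{−(μ−λ)t} = 0.2786·e^{−1.6343}
= 0.2786·0.195097 = 0.054357

Final: 0.054357


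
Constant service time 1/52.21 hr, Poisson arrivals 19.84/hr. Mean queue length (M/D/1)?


ρ = 19.84/52.21 = 0.3800
M/D/1: Lq = ρ²/(2(1−ρ)) = 0.1444/(2·0.6200) = 0.11645

Final: 0.11645


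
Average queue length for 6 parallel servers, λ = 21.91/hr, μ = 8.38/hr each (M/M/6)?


a = λ/μ = 2.6146; ρ = a/6 = 0.4358
P₀ = 0.072659
Lq = P₀·a^c·ρ / (c!·(1−ρ)²) = 0.072659·319.44063·0.4358/(720·0.31837)
= 0.04412

Final: 0.04412


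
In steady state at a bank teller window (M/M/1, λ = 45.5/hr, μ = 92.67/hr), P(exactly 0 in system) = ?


ρ = 45.5/92.67 = 0.4910
P_n = (1−ρ)·ρ^n = (1 − 0.4910)·0.4910^0 = 0.5090·1.000000 = 0.509010

Final: 0.509010


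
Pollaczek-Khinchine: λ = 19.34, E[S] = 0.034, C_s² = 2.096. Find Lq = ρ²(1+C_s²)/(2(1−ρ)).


ρ = λ·E[S] = 19.34·0.034 = 0.6576
Lq = ρ²(1+C_s²)/(2(1−ρ)) = 0.4324·(1+2.096)/(2·0.3424)
= 0.4324·3.0960/0.6849 = 1.95460

Final: 1.95460


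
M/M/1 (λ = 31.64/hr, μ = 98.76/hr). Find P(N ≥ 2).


ρ = 31.64/98.76 = 0.3204
P(N ≥ n) = ρ^n = 0.3204^2 = 0.102639

Final: 0.102639


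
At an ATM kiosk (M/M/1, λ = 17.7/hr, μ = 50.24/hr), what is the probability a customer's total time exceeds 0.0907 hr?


W ~ Exponential(μ−λ) for M/M/1.
μ − λ = 50.24 − 17.7 = 32.5400
P(W > t) = e^{−(μ−λ)t} = e^{−2.9514} = 0.052268

Final: 0.052268


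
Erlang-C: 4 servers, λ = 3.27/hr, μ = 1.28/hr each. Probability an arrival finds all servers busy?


a = λ/μ = 2.5547; ρ = a/4 = 0.6387
P₀ = 0.068925 (from M/M/c formula)
C(c,a) = [a^c/(c!(1−ρ))]·P₀ = [42.59427/(24·0.3613)]·0.068925
= 4.91177·0.068925 = 0.338544

Final: 0.338544


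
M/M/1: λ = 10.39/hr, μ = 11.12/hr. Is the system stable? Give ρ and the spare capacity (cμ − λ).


Total capacity cμ = 1·11.12 = 11.12/hr
ρ = λ/(cμ) = 10.39/11.12 = 0.9344
Stable ⇔ ρ < 1: YES
Spare capacity = cμ − λ = 11.12 − 10.39 = 0.73/hr

Final: ρ = 0.9344; stable; margin = 0.73/hr


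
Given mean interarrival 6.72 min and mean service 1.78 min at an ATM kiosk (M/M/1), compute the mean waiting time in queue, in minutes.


λ = 60/6.72 = 8.9286 /hr
μ = 60/1.78 = 33.7079 /hr
ρ = λ/μ = 8.9286/33.7079 = 0.2649
Wq = ρ/(μ−λ) = 0.2649/(33.7079−8.9286) = 0.01069 hr
In minutes: 0.01069·60 = 0.6414 min

Final: 0.6414 min


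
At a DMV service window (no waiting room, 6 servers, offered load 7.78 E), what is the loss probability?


B(c,a) = (a^c/c!) / Σ_{k=0}^{c} a^k/k!
a^6/6! = 307.996007
Σ terms (k=0..6): 1.00000 + 7.78000 + 30.26420 + 78.48516 + 152.65363 + 237.52905 + 307.99601 = 815.708053
B = 307.996007/815.708053 = 0.377581

Final: 0.377581


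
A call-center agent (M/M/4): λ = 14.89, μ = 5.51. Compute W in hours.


a = 2.7024; ρ = 0.6756; P₀ = 0.057167
Lq = P₀·a^c·ρ/(c!(1−ρ)²) = 0.81546
Wq = Lq/λ = 0.81546/14.89 = 0.05477 hr
W = Wq + 1/μ = 0.05477 + 0.18149 = 0.23625 hr

Final: 0.23625 hr


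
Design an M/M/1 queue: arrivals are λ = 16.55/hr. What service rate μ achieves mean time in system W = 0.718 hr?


W = 1/(μ−λ) ⇒ μ − λ = 1/W = 1/0.718 = 1.3928
μ = λ + 1/W = 16.55 + 1.3928 = 17.9428 per hr

Final: 17.9428 /hr


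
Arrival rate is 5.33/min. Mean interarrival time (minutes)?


Mean interarrival time = 1/λ = 1/5.33 minute = 0.18762 minute
In minutes: 0.18762 × 1 = 0.1876 min

Final: 0.1876 min


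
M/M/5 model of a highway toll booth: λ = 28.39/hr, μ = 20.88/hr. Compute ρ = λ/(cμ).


ρ = λ/(cμ) = 28.39/(5·20.88) = 28.39/104.40 = 0.2719

Final: 0.2719


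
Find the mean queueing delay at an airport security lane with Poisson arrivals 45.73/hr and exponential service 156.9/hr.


ρ = 45.73/156.9 = 0.2915
Wq = ρ/(μ−λ) = 0.2915/(156.9 − 45.73) = 0.2915/111.17 = 0.002622 hr

Final: 0.002622 hr


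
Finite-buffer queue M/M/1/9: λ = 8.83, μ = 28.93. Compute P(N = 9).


ρ = λ/μ = 8.83/28.93 = 0.3052
P_K = (1−ρ)ρ^K/(1−ρ^(K+1)) = (0.6948·0.00002299)/(1 − 0.000007017)
= 0.00001597/0.999993 = 0.00001597

Final: 0.00001597


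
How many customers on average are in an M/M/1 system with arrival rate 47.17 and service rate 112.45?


ρ = λ/μ = 47.17/112.45 = 0.4195
L = ρ/(1−ρ) = 0.4195/(1 − 0.4195) = 0.4195/0.5805 = 0.7226

Final: 0.7226


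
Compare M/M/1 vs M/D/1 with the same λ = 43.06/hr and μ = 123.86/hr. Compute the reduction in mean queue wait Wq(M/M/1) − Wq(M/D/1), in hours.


ρ = 43.06/123.86 = 0.3477
Wq(M/M/1) = ρ/(μ−λ) = 0.3477/80.80 = 0.004303 hr
Wq(M/D/1) = ρ/(2(μ−λ)) = 0.002151 hr
Savings = 0.004303 − 0.002151 = 0.002151 hr

Final: 0.002151 hr


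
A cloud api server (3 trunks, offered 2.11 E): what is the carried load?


B(3,2.11) = 0.226850 (Erlang-B)
Carried load = a(1 − B) = 2.11·(1 − 0.226850) = 2.11·0.773150 = 1.6313 E

Final: 1.6313 Erlangs


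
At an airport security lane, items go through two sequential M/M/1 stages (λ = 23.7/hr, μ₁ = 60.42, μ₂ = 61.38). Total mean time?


Each node sees arrival rate λ = 23.7/hr (tandem ⇒ throughput preserved).
W₁ = 1/(μ₁−λ) = 1/(60.42−23.7) = 0.02723 hr
W₂ = 1/(μ₂−λ) = 1/(61.38−23.7) = 0.02654 hr
W_total = W₁ + W₂ = 0.02723 + 0.02654 = 0.05377 hr

Final: 0.05377 hr


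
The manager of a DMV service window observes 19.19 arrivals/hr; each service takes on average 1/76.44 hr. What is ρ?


ρ = λ/μ = 19.19/76.44 = 0.2510

Final: 0.2510


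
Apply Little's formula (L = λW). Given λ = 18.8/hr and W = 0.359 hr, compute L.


L = λW = 18.8·0.359 = 6.7492

Final: 6.7492


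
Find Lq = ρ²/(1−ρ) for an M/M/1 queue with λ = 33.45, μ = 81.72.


ρ = 33.45/81.72 = 0.4093
Lq = ρ²/(1−ρ) = 0.1675/0.5907 = 0.2837

Final: 0.2837


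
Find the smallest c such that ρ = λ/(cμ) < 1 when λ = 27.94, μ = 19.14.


Stability requires cμ > λ ⇔ c > λ/μ.
λ/μ = 27.94/19.14 = 1.4598
Minimum integer c = ⌊1.4598⌋ + 1 = 2
Check: 2·19.14 = 38.28 > 27.94, while 1·19.14 = 19.14 ≤ 27.94

Final: 2 servers


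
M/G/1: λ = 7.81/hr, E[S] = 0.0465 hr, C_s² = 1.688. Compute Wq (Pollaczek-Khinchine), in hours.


ρ = λ·E[S] = 7.81·0.0465 = 0.3632
E[S²] = E[S]²(1+C_s²) = 0.0465²·(1+1.688) = 0.005812
Wq = λ·E[S²]/(2(1−ρ)) = 7.81·0.005812/(2·0.6368) = 0.03564 hr

Final: 0.03564 hr


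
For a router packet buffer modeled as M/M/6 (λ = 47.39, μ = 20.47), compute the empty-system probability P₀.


a = λ/μ = 47.39/20.47 = 2.3151; ρ = a/c = 0.3858
Σ_{k=0}^{5} a^k/k! (terms k=0..5) = 1.00000 + 2.31510 + 2.67983 + 2.06802 + 1.19692 + 0.55420 = 9.81406
Tail: a^6/(6!(1−ρ)) = 153.96188/(720·0.6142) = 0.34818
P₀ = 1/(9.81406 + 0.34818) = 1/10.16225 = 0.098403

Final: 0.098403


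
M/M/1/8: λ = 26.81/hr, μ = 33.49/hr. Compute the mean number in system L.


ρ = 26.81/33.49 = 0.8005
L = ρ[1 − (K+1)ρ^K + Kρ^(K+1)] / [(1−ρ)(1−ρ^(K+1))]
Numerator: 0.8005·(1 − 9·0.168676 + 8·0.135031) = 0.450036
Denominator: (0.1995)·(0.864969) = 0.172529
L = 0.450036/0.172529 = 2.6085

Final: 2.6085


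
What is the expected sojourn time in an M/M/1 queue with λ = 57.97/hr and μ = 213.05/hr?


W = 1/(μ−λ) = 1/(213.05 − 57.97) = 1/155.08 = 0.006448 hr

Final: 0.006448 hr


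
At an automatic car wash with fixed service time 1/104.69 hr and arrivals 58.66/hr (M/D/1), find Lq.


ρ = 58.66/104.69 = 0.5603
M/D/1: Lq = ρ²/(2(1−ρ)) = 0.3140/(2·0.4397) = 0.35703

Final: 0.35703


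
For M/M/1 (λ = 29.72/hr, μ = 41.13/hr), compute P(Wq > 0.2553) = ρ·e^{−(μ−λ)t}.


ρ = 29.72/41.13 = 0.7226
P(Wq > t) = ρ·e^{−(μ−λ)t} = 0.7226·e^{−2.9130}
= 0.7226·0.054314 = 0.039247

Final: 0.039247


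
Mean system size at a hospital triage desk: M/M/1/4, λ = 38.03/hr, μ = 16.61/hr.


ρ = 38.03/16.61 = 2.2896
L = ρ[1 − (K+1)ρ^K + Kρ^(K+1)] / [(1−ρ)(1−ρ^(K+1))]
Numerator: 2.2896·(1 − 5·27.480636 + 4·62.919240) = 263.929071
Denominator: (-1.2896)·(-61.919240) = 79.850097
L = 263.929071/79.850097 = 3.3053

Final: 3.3053


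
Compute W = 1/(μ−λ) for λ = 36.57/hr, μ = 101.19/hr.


W = 1/(μ−λ) = 1/(101.19 − 36.57) = 1/64.62 = 0.01548 hr

Final: 0.01548 hr


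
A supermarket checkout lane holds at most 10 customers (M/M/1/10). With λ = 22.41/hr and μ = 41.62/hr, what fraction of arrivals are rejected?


ρ = λ/μ = 22.41/41.62 = 0.5384
P_K = (1−ρ)ρ^K/(1−ρ^(K+1)) = (0.4616·0.002048)/(1 − 0.001103)
= 0.0009454/0.998897 = 0.0009465

Final: 0.0009465


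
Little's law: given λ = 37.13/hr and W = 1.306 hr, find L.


L = λW = 37.13·1.306 = 48.4918

Final: 48.4918


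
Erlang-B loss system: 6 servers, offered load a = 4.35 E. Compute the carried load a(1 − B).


B(6,4.35) = 0.142928 (Erlang-B)
Carried load = a(1 − B) = 4.35·(1 − 0.142928) = 4.35·0.857072 = 3.7283 E

Final: 3.7283 Erlangs


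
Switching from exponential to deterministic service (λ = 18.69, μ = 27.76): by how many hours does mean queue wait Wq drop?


ρ = 18.69/27.76 = 0.6733
Wq(M/M/1) = ρ/(μ−λ) = 0.6733/9.07 = 0.07423 hr
Wq(M/D/1) = ρ/(2(μ−λ)) = 0.03712 hr
Savings = 0.07423 − 0.03712 = 0.03712 hr

Final: 0.03712 hr


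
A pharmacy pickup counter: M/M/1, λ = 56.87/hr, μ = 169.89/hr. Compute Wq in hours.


ρ = 56.87/169.89 = 0.3347
Wq = ρ/(μ−λ) = 0.3347/(169.89 − 56.87) = 0.3347/113.02 = 0.002962 hr

Final: 0.002962 hr


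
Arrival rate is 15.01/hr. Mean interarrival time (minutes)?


Mean interarrival time = 1/λ = 1/15.01 hour = 0.06662 hour
In minutes: 0.06662 × 60 = 3.9973 min

Final: 3.9973 min


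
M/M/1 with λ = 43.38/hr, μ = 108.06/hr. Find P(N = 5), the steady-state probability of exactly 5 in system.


ρ = 43.38/108.06 = 0.4014
P_n = (1−ρ)·ρ^n = (1 − 0.4014)·0.4014^5 = 0.5986·0.010426 = 0.006241

Final: 0.006241


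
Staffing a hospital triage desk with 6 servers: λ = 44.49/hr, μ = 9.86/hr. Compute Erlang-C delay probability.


a = λ/μ = 4.5122; ρ = a/6 = 0.7520
P₀ = 0.008998 (from M/M/c formula)
C(c,a) = [a^c/(c!(1−ρ))]·P₀ = [8439.42669/(720·0.2480)]·0.008998
= 47.26923·0.008998 = 0.425350

Final: 0.425350


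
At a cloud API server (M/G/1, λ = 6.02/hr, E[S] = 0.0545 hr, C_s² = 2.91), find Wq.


ρ = λ·E[S] = 6.02·0.0545 = 0.3281
E[S²] = E[S]²(1+C_s²) = 0.0545²·(1+2.91) = 0.011614
Wq = λ·E[S²]/(2(1−ρ)) = 6.02·0.011614/(2·0.6719) = 0.05203 hr

Final: 0.05203 hr


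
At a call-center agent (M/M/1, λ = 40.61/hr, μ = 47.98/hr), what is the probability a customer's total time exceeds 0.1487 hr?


W ~ Exponential(μ−λ) for M/M/1.
μ − λ = 47.98 − 40.61 = 7.3700
P(W > t) = e^{−(μ−λ)t} = e^{−1.0959} = 0.334232

Final: 0.334232


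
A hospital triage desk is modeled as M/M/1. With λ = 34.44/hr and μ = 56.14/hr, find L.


ρ = λ/μ = 34.44/56.14 = 0.6135
L = ρ/(1−ρ) = 0.6135/(1 − 0.6135) = 0.6135/0.3865 = 1.5871

Final: 1.5871


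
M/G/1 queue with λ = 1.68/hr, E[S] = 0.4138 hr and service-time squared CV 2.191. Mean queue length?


ρ = λ·E[S] = 1.68·0.4138 = 0.6952
Lq = ρ²(1+C_s²)/(2(1−ρ)) = 0.4833·(1+2.191)/(2·0.3048)
= 0.4833·3.1910/0.6096 = 2.52964

Final: 2.52964


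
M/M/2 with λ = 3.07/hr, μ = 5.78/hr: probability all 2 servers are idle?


a = λ/μ = 3.07/5.78 = 0.5311; ρ = a/c = 0.2656
Σ_{k=0}^{1} a^k/k! (terms k=0..1) = 1.00000 + 0.53114 = 1.53114
Tail: a^2/(2!(1−ρ)) = 0.28211/(2·0.7344) = 0.19206
P₀ = 1/(1.53114 + 0.19206) = 1/1.72320 = 0.580314

Final: 0.580314


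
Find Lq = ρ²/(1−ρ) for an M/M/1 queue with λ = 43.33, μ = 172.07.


ρ = 43.33/172.07 = 0.2518
Lq = ρ²/(1−ρ) = 0.06341/0.7482 = 0.08475

Final: 0.08475


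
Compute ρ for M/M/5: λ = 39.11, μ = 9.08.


ρ = λ/(cμ) = 39.11/(5·9.08) = 39.11/45.40 = 0.8615

Final: 0.8615


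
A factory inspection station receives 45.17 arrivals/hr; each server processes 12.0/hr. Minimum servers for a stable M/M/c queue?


Stability requires cμ > λ ⇔ c > λ/μ.
λ/μ = 45.17/12.0 = 3.7642
Minimum integer c = ⌊3.7642⌋ + 1 = 4
Check: 4·12.0 = 48.00 > 45.17, while 3·12.0 = 36.00 ≤ 45.17

Final: 4 servers


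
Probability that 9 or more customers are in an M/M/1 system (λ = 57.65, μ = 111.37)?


ρ = 57.65/111.37 = 0.5176
P(N ≥ n) = ρ^n = 0.5176^9 = 0.002669

Final: 0.002669


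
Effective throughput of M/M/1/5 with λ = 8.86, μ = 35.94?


ρ = 0.2465; P_K = (1−ρ)ρ^5/(1−ρ^6) = 0.0006862
λ_eff = λ(1 − P_K) = 8.86·(1 − 0.0006862) = 8.86·0.999314 = 8.8539 /hr

Final: 8.8539 /hr


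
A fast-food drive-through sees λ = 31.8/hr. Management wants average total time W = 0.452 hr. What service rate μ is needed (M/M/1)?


W = 1/(μ−λ) ⇒ μ − λ = 1/W = 1/0.452 = 2.2124
μ = λ + 1/W = 31.8 + 2.2124 = 34.0124 per hr

Final: 34.0124 /hr


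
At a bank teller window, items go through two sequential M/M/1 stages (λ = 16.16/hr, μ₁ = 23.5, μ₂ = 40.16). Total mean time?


Each node sees arrival rate λ = 16.16/hr (tandem ⇒ throughput preserved).
W₁ = 1/(μ₁−λ) = 1/(23.5−16.16) = 0.13624 hr
W₂ = 1/(μ₂−λ) = 1/(40.16−16.16) = 0.04167 hr
W_total = W₁ + W₂ = 0.13624 + 0.04167 = 0.17791 hr

Final: 0.17791 hr


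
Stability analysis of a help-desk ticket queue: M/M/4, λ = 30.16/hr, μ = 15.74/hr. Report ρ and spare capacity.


Total capacity cμ = 4·15.74 = 62.96/hr
ρ = λ/(cμ) = 30.16/62.96 = 0.4790
Stable ⇔ ρ < 1: YES
Spare capacity = cμ − λ = 62.96 − 30.16 = 32.80/hr

Final: ρ = 0.4790; stable; margin = 32.80/hr


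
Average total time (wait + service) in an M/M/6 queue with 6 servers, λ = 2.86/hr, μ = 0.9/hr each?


a = 3.1778; ρ = 0.5296; P₀ = 0.040708
Lq = P₀·a^c·ρ/(c!(1−ρ)²) = 0.13937
Wq = Lq/λ = 0.13937/2.86 = 0.04873 hr
W = Wq + 1/μ = 0.04873 + 1.11111 = 1.15984 hr

Final: 1.15984 hr


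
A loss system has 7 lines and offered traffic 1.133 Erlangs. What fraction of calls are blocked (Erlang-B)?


B(c,a) = (a^c/c!) / Σ_{k=0}^{c} a^k/k!
a^7/7! = 0.0004755
Σ terms (k=0..7): 1.00000 + 1.13300 + 0.64184 + 0.24240 + 0.06866 + 0.01556 + 0.002938 + 0.0004755 = 3.104881
B = 0.0004755/3.104881 = 0.0001532

Final: 0.0001532


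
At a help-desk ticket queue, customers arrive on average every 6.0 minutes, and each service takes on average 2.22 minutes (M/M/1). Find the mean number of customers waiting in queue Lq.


λ = 60/6.0 = 10.0000 /hr
μ = 60/2.22 = 27.0270 /hr
ρ = λ/μ = 10.0000/27.0270 = 0.3700
Lq = ρ²/(1−ρ) = 0.1369/0.6300 = 0.2173

Final: 0.2173


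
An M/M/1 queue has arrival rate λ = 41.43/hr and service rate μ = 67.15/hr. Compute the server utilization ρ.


ρ = λ/μ = 41.43/67.15 = 0.6170

Final: 0.6170


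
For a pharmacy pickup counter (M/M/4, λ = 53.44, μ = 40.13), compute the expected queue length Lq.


a = λ/μ = 1.3317; ρ = a/4 = 0.3329
P₀ = 0.262580
Lq = P₀·a^c·ρ / (c!·(1−ρ)²) = 0.262580·3.14477·0.3329/(24·0.44500)
= 0.02574

Final: 0.02574


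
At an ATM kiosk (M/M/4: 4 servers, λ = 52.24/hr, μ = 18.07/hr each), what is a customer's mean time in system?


a = 2.8910; ρ = 0.7227; P₀ = 0.044259
Lq = P₀·a^c·ρ/(c!(1−ρ)²) = 1.21114
Wq = Lq/λ = 1.21114/52.24 = 0.02318 hr
W = Wq + 1/μ = 0.02318 + 0.05534 = 0.07852 hr

Final: 0.07852 hr


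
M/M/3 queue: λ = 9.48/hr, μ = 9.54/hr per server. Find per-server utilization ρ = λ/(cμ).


ρ = λ/(cμ) = 9.48/(3·9.54) = 9.48/28.62 = 0.3312

Final: 0.3312


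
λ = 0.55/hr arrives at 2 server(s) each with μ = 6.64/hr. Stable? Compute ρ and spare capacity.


Total capacity cμ = 2·6.64 = 13.28/hr
ρ = λ/(cμ) = 0.55/13.28 = 0.04142
Stable ⇔ ρ < 1: YES
Spare capacity = cμ − λ = 13.28 − 0.55 = 12.73/hr

Final: ρ = 0.04142; stable; margin = 12.73/hr


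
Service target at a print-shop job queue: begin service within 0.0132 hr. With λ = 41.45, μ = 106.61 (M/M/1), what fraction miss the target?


ρ = 41.45/106.61 = 0.3888
P(Wq > t) = ρ·e^{−(μ−λ)t} = 0.3888·e^{−0.8601}
= 0.3888·0.423115 = 0.164507

Final: 0.164507


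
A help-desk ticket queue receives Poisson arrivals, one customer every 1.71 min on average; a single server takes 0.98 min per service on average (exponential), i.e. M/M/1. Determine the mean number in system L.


λ = 60/1.71 = 35.0877 /hr
μ = 60/0.98 = 61.2245 /hr
ρ = λ/μ = 35.0877/61.2245 = 0.5731
L = ρ/(1−ρ) = 0.5731/0.4269 = 1.3425

Final: 1.3425


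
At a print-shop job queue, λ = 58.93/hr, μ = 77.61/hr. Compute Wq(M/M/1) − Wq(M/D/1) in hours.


ρ = 58.93/77.61 = 0.7593
Wq(M/M/1) = ρ/(μ−λ) = 0.7593/18.68 = 0.04065 hr
Wq(M/D/1) = ρ/(2(μ−λ)) = 0.02032 hr
Savings = 0.04065 − 0.02032 = 0.02032 hr

Final: 0.02032 hr


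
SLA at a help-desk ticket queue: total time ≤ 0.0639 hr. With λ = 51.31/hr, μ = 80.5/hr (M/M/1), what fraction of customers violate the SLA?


W ~ Exponential(μ−λ) for M/M/1.
μ − λ = 80.5 − 51.31 = 29.1900
P(W > t) = e^{−(μ−λ)t} = e^{−1.8652} = 0.154859

Final: 0.154859


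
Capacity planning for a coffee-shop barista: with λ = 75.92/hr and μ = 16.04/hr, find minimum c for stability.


Stability requires cμ > λ ⇔ c > λ/μ.
λ/μ = 75.92/16.04 = 4.7332
Minimum integer c = ⌊4.7332⌋ + 1 = 5
Check: 5·16.04 = 80.20 > 75.92, while 4·16.04 = 64.16 ≤ 75.92

Final: 5 servers


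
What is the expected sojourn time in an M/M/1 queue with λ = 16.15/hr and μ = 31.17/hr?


W = 1/(μ−λ) = 1/(31.17 − 16.15) = 1/15.02 = 0.06658 hr

Final: 0.06658 hr


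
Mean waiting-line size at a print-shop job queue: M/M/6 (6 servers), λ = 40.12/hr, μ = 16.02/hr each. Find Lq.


a = λ/μ = 2.5044; ρ = a/6 = 0.4174
P₀ = 0.081260
Lq = P₀·a^c·ρ / (c!·(1−ρ)²) = 0.081260·246.71211·0.4174/(720·0.33943)
= 0.03424

Final: 0.03424


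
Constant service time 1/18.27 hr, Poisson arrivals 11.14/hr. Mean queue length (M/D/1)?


ρ = 11.14/18.27 = 0.6097
M/D/1: Lq = ρ²/(2(1−ρ)) = 0.3718/(2·0.3903) = 0.47633

Final: 0.47633


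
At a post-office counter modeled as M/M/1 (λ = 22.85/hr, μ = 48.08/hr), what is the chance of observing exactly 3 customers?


ρ = 22.85/48.08 = 0.4752
P_n = (1−ρ)·ρ^n = (1 − 0.4752)·0.4752^3 = 0.5248·0.107341 = 0.056327

Final: 0.056327


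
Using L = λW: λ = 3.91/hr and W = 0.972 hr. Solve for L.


L = λW = 3.91·0.972 = 3.8005

Final: 3.8005


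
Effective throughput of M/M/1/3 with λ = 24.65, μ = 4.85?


ρ = 5.0825; P_K = (1−ρ)ρ^3/(1−ρ^4) = 0.804451
λ_eff = λ(1 − P_K) = 24.65·(1 − 0.804451) = 24.65·0.195549 = 4.8203 /hr

Final: 4.8203 /hr


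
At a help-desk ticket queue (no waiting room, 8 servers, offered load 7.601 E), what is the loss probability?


B(c,a) = (a^c/c!) / Σ_{k=0}^{c} a^k/k!
a^8/8! = 276.341008
Σ terms (k=0..8): 1.00000 + 7.60100 + 28.88760 + 73.19155 + 139.08224 + 211.43283 + 267.85015 + 290.84700 + 276.34101 = 1296.233384
B = 276.341008/1296.233384 = 0.213188

Final: 0.213188


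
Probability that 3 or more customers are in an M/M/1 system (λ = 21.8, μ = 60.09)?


ρ = 21.8/60.09 = 0.3628
P(N ≥ n) = ρ^n = 0.3628^3 = 0.047749

Final: 0.047749


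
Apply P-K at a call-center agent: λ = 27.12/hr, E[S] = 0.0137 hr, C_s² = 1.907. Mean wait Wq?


ρ = λ·E[S] = 27.12·0.0137 = 0.3715
E[S²] = E[S]²(1+C_s²) = 0.0137²·(1+1.907) = 0.0005456
Wq = λ·E[S²]/(2(1−ρ)) = 27.12·0.0005456/(2·0.6285) = 0.01177 hr

Final: 0.01177 hr


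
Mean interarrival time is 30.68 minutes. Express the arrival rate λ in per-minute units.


λ = 1/(interarrival time) in consistent units.
1 minute = 1 min, so λ = 1/30.68 = 0.03259 per minute

Final: 0.03259 /min


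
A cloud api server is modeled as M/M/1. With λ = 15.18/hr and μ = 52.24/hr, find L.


ρ = λ/μ = 15.18/52.24 = 0.2906
L = ρ/(1−ρ) = 0.2906/(1 − 0.2906) = 0.2906/0.7094 = 0.4096

Final: 0.4096


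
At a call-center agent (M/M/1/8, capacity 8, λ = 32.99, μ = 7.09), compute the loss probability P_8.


ρ = λ/μ = 32.99/7.09 = 4.6530
P_K = (1−ρ)ρ^K/(1−ρ^(K+1)) = (-3.6530·219729.639353)/(1 − 1022409.139952)
= -802679.500599/-1022408.139952 = 0.785087

Final: 0.785087


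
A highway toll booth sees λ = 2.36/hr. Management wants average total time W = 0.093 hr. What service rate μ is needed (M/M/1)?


W = 1/(μ−λ) ⇒ μ − λ = 1/W = 1/0.093 = 10.7527
μ = λ + 1/W = 2.36 + 10.7527 = 13.1127 per hr

Final: 13.1127 /hr


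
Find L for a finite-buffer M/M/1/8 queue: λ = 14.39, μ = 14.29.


ρ = 14.39/14.29 = 1.0070
L = ρ[1 − (K+1)ρ^K + Kρ^(K+1)] / [(1−ρ)(1−ρ^(K+1))]
Numerator: 1.0070·(1 − 9·1.057374 + 8·1.064773) = 0.001834
Denominator: (-0.006998)·(-0.064773) = 0.0004533
L = 0.001834/0.0004533 = 4.0465

Final: 4.0465


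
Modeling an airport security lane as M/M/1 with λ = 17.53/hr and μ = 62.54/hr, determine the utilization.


ρ = λ/μ = 17.53/62.54 = 0.2803

Final: 0.2803


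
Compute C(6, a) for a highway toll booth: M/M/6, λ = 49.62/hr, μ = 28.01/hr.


a = λ/μ = 1.7715; ρ = a/6 = 0.2953
P₀ = 0.169956 (from M/M/c formula)
C(c,a) = [a^c/(c!(1−ρ))]·P₀ = [30.90736/(720·0.7047)]·0.169956
= 0.06091·0.169956 = 0.010352

Final: 0.010352


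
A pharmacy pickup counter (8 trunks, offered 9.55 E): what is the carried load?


B(8,9.55) = 0.316779 (Erlang-B)
Carried load = a(1 − B) = 9.55·(1 − 0.316779) = 9.55·0.683221 = 6.5248 E

Final: 6.5248 Erlangs


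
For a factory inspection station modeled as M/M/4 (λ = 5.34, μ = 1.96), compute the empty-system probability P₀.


a = λ/μ = 5.34/1.96 = 2.7245; ρ = a/c = 0.6811
Σ_{k=0}^{3} a^k/k! (terms k=0..3) = 1.00000 + 2.72449 + 3.71142 + 3.37058 = 10.80649
Tail: a^4/(4!(1−ρ)) = 55.09862/(24·0.3189) = 7.19955
P₀ = 1/(10.80649 + 7.19955) = 1/18.00604 = 0.055537

Final: 0.055537


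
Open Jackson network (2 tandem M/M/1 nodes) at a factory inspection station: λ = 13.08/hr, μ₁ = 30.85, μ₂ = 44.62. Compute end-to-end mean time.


Each node sees arrival rate λ = 13.08/hr (tandem ⇒ throughput preserved).
W₁ = 1/(μ₁−λ) = 1/(30.85−13.08) = 0.05627 hr
W₂ = 1/(μ₂−λ) = 1/(44.62−13.08) = 0.03171 hr
W_total = W₁ + W₂ = 0.05627 + 0.03171 = 0.08798 hr

Final: 0.08798 hr


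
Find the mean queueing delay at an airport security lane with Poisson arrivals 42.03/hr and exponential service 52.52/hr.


ρ = 42.03/52.52 = 0.8003
Wq = ρ/(μ−λ) = 0.8003/(52.52 − 42.03) = 0.8003/10.49 = 0.07629 hr

Final: 0.07629 hr


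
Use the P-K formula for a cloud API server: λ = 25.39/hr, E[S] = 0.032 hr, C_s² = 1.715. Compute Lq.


ρ = λ·E[S] = 25.39·0.032 = 0.8125
Lq = ρ²(1+C_s²)/(2(1−ρ)) = 0.6601·(1+1.715)/(2·0.1875)
= 0.6601·2.7150/0.3750 = 4.77879

Final: 4.77879


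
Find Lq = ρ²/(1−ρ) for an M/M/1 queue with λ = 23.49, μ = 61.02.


ρ = 23.49/61.02 = 0.3850
Lq = ρ²/(1−ρ) = 0.1482/0.6150 = 0.2409

Final: 0.2409


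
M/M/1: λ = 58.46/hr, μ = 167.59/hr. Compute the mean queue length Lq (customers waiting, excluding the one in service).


ρ = 58.46/167.59 = 0.3488
Lq = ρ²/(1−ρ) = 0.1217/0.6512 = 0.1869

Final: 0.1869


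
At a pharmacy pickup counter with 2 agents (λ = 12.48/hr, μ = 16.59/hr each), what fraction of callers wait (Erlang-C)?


a = λ/μ = 0.7523; ρ = a/2 = 0.3761
P₀ = 0.453351 (from M/M/c formula)
C(c,a) = [a^c/(c!(1−ρ))]·P₀ = [0.56590/(2·0.6239)]·0.453351
= 0.45354·0.453351 = 0.205611

Final: 0.205611


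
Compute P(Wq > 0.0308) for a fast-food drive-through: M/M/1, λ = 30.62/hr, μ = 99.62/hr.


ρ = 30.62/99.62 = 0.3074
P(Wq > t) = ρ·e^{−(μ−λ)t} = 0.3074·e^{−2.1252}
= 0.3074·0.119409 = 0.036703

Final: 0.036703


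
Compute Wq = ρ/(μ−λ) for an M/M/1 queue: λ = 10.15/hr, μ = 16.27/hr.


ρ = 10.15/16.27 = 0.6238
Wq = ρ/(μ−λ) = 0.6238/(16.27 − 10.15) = 0.6238/6.12 = 0.1019 hr

Final: 0.1019 hr


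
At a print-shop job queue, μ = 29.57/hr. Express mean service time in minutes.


Mean service time = 1/μ = 1/29.57 hour = 0.03382 hour
In minutes: 0.03382 × 60 = 2.0291 min

Final: 2.0291 min


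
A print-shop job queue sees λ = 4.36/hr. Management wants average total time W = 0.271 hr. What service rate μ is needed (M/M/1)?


W = 1/(μ−λ) ⇒ μ − λ = 1/W = 1/0.271 = 3.6900
μ = λ + 1/W = 4.36 + 3.6900 = 8.0500 per hr

Final: 8.0500 /hr


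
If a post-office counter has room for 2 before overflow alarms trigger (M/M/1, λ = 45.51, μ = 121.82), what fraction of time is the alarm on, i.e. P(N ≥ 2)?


ρ = 45.51/121.82 = 0.3736
P(N ≥ n) = ρ^n = 0.3736^2 = 0.139565

Final: 0.139565


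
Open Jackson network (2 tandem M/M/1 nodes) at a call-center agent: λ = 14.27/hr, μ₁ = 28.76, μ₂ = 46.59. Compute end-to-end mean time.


Each node sees arrival rate λ = 14.27/hr (tandem ⇒ throughput preserved).
W₁ = 1/(μ₁−λ) = 1/(28.76−14.27) = 0.06901 hr
W₂ = 1/(μ₂−λ) = 1/(46.59−14.27) = 0.03094 hr
W_total = W₁ + W₂ = 0.06901 + 0.03094 = 0.09995 hr

Final: 0.09995 hr
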